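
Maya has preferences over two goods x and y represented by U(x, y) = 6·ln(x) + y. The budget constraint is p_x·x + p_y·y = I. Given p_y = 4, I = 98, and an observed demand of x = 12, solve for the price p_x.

p_x = 2

MU_x = 6/x, MU_y = 1. Tangency: 6/x = p_x/p_y.
So x*(p_x,p_y) = 6·p_y/p_x, independent of income; and y* = (I − 6·p_y)/p_y.
Set x* = 12 in the demand function and solve for p_x: p_x = 2.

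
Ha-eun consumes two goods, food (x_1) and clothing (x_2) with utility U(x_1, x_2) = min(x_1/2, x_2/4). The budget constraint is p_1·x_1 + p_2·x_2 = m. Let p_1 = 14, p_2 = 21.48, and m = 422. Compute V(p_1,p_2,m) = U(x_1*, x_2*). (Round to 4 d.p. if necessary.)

Leontief preferences: the optimum is at the kink where x_1/2 = x_2/4, i.e. x_2 = 2·x_1.
Budget: p_1·x_1 + p_2·2·x_1 = m, so (2·p_1 + 4·p_2)·x_1 = 2·m.
Demand: x_1*(p_1,p_2,m) = 2·m/(2·p_1 + 4·p_2), x_2* = 4·m/(2·p_1 + 4·p_2).
Here 2·14 + 4·21.48 = 113.92, giving x_1* = 7.4087 and x_2* = 14.8174.
Utility at the optimum: U(7.4087, 14.8174) = 3.7044.

V = 3.7044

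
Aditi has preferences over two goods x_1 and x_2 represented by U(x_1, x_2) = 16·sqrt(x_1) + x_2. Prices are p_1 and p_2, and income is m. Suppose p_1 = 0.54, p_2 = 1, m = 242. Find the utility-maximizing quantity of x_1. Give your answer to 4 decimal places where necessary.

x_1* = 219.4787

Set MRS = p_1/p_2: 8·x_1^(−1/2) = p_1/p_2.
Thus x_1* = (8·p_2/p_1)² — independent of m — with the rest of income spent on x_2.
Plugging in: x_1* = (8·1/0.54)² = 219.4787.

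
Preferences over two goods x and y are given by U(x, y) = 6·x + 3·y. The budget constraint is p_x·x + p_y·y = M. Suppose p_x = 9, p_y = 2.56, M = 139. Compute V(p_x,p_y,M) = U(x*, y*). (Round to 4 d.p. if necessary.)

V = 162.8906

Perfect substitutes: compare marginal utility per dollar. 6/p_x vs 3/p_y → 0.6667 vs 1.1719.
y gives more utility per dollar, so spend all income on y: y* = M/p_y, x* = 0.
Numerically: x* = 0, y* = 54.2969.
Utility at the optimum: U(0, 54.2969) = 162.8906.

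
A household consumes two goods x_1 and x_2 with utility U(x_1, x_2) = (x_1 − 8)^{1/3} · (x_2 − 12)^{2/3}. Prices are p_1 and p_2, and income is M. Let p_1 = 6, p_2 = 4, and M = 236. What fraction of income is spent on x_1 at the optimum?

This is Cobb-Douglas in (x_1−8, x_2−12): tangency gives 1/3·p_2·(x_2−12) = 2/3·p_1·(x_1−8).
After buying the subsistence bundle (8, 12), a share 1/3 of the remaining income goes to x_1: x_1* = 8 + 1/3·(M − 8p_1 − 12p_2)/p_1.
Discretionary income = 236 − 8·6 − 12·4 = 140; x_1* = 8 + 1/3·140/6 = 15.7778; x_2* = 12 + 2/3·140/4 = 35.3333.
Expenditure on x_1: 6·15.7778 = 94.6667; share = 0.4011.

share on x_1 = 0.4011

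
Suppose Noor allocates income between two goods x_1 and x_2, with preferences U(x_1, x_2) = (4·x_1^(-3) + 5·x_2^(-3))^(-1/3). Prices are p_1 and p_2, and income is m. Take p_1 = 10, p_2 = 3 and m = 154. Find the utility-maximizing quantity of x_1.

From the CES first-order condition, (4/5)·(x_2/x_1)^(4) = p_1/p_2.
Hence x_2/x_1 = ((5/4)·p_1/p_2)^(1/(4)), i.e. raised to the 0.25 power.
With the ratio pinned down, the budget gives x_1* = m/(p_1 + p_2·(x_2/x_1)) and x_2* = (x_2/x_1)·x_1*.
Numerically x_2/x_1 = 1.42872, so x_1* = 154/(10 + 3·1.42872) = 10.7797.

x_1* = 10.7797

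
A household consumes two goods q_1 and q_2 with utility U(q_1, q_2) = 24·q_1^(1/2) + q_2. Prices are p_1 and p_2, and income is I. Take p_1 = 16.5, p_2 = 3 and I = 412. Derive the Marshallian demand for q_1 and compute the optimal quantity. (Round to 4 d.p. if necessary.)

Utility is quasi-linear in q_2; the FOC for q_1 is 12/√q_1 = p_1/p_2.
Thus q_1* = (12·p_2/p_1)² — independent of I — with the rest of income spent on q_2.
Plugging in: q_1* = (12·3/16.5)² = 4.7603.

q_1* = 4.7603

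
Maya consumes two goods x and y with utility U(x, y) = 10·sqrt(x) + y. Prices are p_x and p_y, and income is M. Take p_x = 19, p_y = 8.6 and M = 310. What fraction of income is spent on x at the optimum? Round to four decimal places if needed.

Thus x* = (5·p_y/p_x)² — independent of M — with the rest of income spent on y.
Plugging in: x* = (5·8.6/19)² = 5.1219, y* = 24.7307.
Expenditure on x: 19·5.1219 = 97.3158; share = 0.3139.

share on x = 0.3139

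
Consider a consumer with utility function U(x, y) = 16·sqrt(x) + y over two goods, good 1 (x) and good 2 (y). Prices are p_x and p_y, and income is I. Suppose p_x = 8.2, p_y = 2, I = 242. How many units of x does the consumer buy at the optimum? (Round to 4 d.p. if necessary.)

x* = 3.8073

MU_x = 8/√x, MU_y = 1. Tangency: 8/√x = p_x/p_y.
Solve: √x = 8·p_y/p_x, so x*(p_x,p_y) = (8·p_y/p_x)², and y* = (I − p_x·x*)/p_y.
Plugging in: x* = (8·2/8.2)² = 3.8073.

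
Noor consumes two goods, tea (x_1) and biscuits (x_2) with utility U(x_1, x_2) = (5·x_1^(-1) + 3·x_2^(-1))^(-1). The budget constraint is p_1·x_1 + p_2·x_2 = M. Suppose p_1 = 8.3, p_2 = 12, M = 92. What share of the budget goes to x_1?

share on x_1 = 0.5178

MRS = MU_x_1/MU_x_2 = (5/3)·(x_2/x_1)^(2). Set equal to p_1/p_2.
Hence x_2/x_1 = ((3/5)·p_1/p_2)^(1/(2)), i.e. raised to the 0.5 power.
Substitute x_2 = (x_2/x_1)·x_1 into the budget: x_1* = M/(p_1 + p_2·(x_2/x_1)).
Numerically x_2/x_1 = 0.644205, so x_1* = 92/(8.3 + 12·0.644205) = 5.7391 and x_2* = 0.644205·5.7391 = 3.6971.
Expenditure on x_1: 8.3·5.7391 = 47.6343; share = 0.5178.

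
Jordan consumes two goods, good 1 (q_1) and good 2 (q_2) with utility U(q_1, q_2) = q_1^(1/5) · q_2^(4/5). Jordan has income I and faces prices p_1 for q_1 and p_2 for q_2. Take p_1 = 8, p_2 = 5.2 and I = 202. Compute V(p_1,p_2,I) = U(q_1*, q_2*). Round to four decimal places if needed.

V = 21.6077

Demand: q_1*(p_1,p_2,I) = 0.2·I/p_1 and q_2* = 0.8·I/p_2.
At p_1=8, p_2=5.2, I=202: q_1* = 0.2·202/8 = 5.05, q_2* = 31.0769.
Utility at the optimum: U(5.05, 31.0769) = 21.6077.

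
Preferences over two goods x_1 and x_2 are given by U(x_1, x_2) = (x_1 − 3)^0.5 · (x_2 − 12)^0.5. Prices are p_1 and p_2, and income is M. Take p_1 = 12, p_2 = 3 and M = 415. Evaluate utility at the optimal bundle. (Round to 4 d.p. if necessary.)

V = 28.5833

MRS = (x_2−12)/(x_1−3). Tangency with p_1/p_2 gives x_2−12 = (p_1/p_2)·(x_1−3).
Substituting into the budget: x_1* = 3 + 0.5·(M − 3·p_1 − 12·p_2)/p_1, and x_2* = 12 + 0.5·(…)/p_2.
Discretionary income = 415 − 3·12 − 12·3 = 343; x_1* = 3 + 0.5·343/12 = 17.2917; x_2* = 12 + 0.5·343/3 = 69.1667.
Utility at the optimum: U(17.2917, 69.1667) = 28.5833.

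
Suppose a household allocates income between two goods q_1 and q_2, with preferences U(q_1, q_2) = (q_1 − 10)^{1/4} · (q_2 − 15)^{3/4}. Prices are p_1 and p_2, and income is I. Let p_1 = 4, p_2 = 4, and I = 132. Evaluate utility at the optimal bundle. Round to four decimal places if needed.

V = 4.559

This is Cobb-Douglas in (q_1−10, q_2−15): tangency gives 0.25·p_2·(q_2−15) = 0.75·p_1·(q_1−10).
After buying the subsistence bundle (10, 15), a share 0.25 of the remaining income goes to q_1: q_1* = 10 + 0.25·(I − 10p_1 − 15p_2)/p_1.
Discretionary income = 132 − 10·4 − 15·4 = 32; q_1* = 10 + 0.25·32/4 = 12; q_2* = 15 + 0.75·32/4 = 21.
Utility at the optimum: U(12, 21) = 4.559.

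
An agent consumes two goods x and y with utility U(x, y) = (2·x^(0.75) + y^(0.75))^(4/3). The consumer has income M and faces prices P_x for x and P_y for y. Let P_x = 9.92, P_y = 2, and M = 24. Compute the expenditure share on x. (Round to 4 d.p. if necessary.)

share on x = 0.1159

MU_x ∝ 2·x^(-0.25), MU_y ∝ y^(-0.25), so MRS = 2·(y/x)^(0.25) = P_x/P_y.
Solve for the ratio: y/x = [(1/2)·P_x/P_y]^(4).
With the ratio pinned down, the budget gives x* = M/(P_x + P_y·(y/x)) and y* = (y/x)·x*.
Numerically y/x = 37.82742, so x* = 24/(9.92 + 2·37.82742) = 0.2805 and y* = 37.82742·0.2805 = 10.6089.
Expenditure on x: 9.92·0.2805 = 2.7821; share = 0.1159.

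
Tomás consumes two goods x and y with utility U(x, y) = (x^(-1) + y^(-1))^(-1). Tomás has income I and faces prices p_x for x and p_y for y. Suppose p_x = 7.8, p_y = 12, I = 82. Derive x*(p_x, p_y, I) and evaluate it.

From the CES first-order condition, (y/x)^(2) = p_x/p_y.
Solve for the ratio: y/x = [p_x/p_y]^(0.5).
Substitute y = (y/x)·x into the budget: x* = I/(p_x + p_y·(y/x)).
Numerically y/x = 0.806226, so x* = 82/(7.8 + 12·0.806226) = 4.6925.

x* = 4.6925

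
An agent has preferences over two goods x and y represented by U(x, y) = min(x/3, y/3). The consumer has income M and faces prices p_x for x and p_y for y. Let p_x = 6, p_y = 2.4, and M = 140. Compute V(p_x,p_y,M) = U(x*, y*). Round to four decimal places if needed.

V = 5.5556

Demand: x*(p_x,p_y,M) = 3·M/(3·p_x + 3·p_y), y* = 3·M/(3·p_x + 3·p_y).
Here 3·6 + 3·2.4 = 25.2, giving x* = 16.6667 and y* = 16.6667.
Utility at the optimum: U(16.6667, 16.6667) = 5.5556.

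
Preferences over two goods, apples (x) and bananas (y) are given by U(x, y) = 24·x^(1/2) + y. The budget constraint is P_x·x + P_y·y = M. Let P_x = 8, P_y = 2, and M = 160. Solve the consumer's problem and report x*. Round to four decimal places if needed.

x* = 9

MU_x = 12/√x, MU_y = 1. Tangency: 12/√x = P_x/P_y.
Thus x* = (12·P_y/P_x)² — independent of M — with the rest of income spent on y.
Plugging in: x* = (12·2/8)² = 9.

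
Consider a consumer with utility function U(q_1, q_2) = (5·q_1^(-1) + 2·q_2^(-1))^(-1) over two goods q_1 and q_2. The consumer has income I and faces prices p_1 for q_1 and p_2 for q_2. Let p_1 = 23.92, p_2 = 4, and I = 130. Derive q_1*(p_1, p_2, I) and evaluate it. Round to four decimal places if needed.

MU_q_1 ∝ 5·q_1^(-2), MU_q_2 ∝ 2·q_2^(-2), so MRS = (5/2)·(q_2/q_1)^(2) = p_1/p_2.
Hence q_2/q_1 = ((2/5)·p_1/p_2)^(1/(2)), i.e. raised to the 0.5 power.
With the ratio pinned down, the budget gives q_1* = I/(p_1 + p_2·(q_2/q_1)) and q_2* = (q_2/q_1)·q_1*.
Numerically q_2/q_1 = 1.546609, so q_1* = 130/(23.92 + 4·1.546609) = 4.318.

q_1* = 4.318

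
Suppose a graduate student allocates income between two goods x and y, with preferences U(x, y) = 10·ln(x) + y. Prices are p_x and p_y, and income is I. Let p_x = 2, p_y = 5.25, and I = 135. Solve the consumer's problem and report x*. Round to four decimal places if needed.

Set MRS = p_x/p_y: (10/x)/1 = p_x/p_y.
So x*(p_x,p_y) = 10·p_y/p_x, independent of income; and y* = (I − 10·p_y)/p_y.
At the given prices: x* = 10·5.25/2 = 26.25.

x* = 26.25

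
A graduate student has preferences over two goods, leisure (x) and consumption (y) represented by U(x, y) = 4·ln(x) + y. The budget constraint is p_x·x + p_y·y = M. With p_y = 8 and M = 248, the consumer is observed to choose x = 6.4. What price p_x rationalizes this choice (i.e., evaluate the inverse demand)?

MU_x = 4/x, MU_y = 1. Tangency: 4/x = p_x/p_y.
So x*(p_x,p_y) = 4·p_y/p_x, independent of income; and y* = (M − 4·p_y)/p_y.
Set x* = 6.4 in the demand function and solve for p_x: p_x = 5.

p_x = 5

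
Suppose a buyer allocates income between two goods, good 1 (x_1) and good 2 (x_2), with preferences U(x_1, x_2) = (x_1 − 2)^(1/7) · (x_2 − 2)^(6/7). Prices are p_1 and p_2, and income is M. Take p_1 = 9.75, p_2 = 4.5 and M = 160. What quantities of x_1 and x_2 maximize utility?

MRS = (1/6)·(x_2−2)/(x_1−2). Tangency with p_1/p_2 gives x_2−2 = 6·(p_1/p_2)·(x_1−2).
After buying the subsistence bundle (2, 2), a share 1/7 of the remaining income goes to x_1: x_1* = 2 + 1/7·(M − 2p_1 − 2p_2)/p_1.
Discretionary income = 160 − 2·9.75 − 2·4.5 = 131.5; x_1* = 2 + 1/7·131.5/9.75 = 3.9267; x_2* = 2 + 6/7·131.5/4.5 = 27.0476.

x_1* = 3.9267, x_2* = 27.0476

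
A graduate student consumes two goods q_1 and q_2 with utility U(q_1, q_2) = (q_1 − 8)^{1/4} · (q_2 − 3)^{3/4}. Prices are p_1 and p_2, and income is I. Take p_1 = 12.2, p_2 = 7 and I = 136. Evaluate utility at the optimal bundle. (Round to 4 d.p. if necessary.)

This is Cobb-Douglas in (q_1−8, q_2−3): tangency gives 0.25·p_2·(q_2−3) = 0.75·p_1·(q_1−8).
After buying the subsistence bundle (8, 3), a share 0.25 of the remaining income goes to q_1: q_1* = 8 + 0.25·(I − 8p_1 − 3p_2)/p_1.
Discretionary income = 136 − 8·12.2 − 3·7 = 17.4; q_1* = 8 + 0.25·17.4/12.2 = 8.3566; q_2* = 3 + 0.75·17.4/7 = 4.8643.
Utility at the optimum: U(8.3566, 4.8643) = 1.2329.

V = 1.2329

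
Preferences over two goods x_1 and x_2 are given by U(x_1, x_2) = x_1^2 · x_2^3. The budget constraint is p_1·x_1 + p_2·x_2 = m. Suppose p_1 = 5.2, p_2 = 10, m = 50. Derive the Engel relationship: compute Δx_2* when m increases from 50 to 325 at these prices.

Δx_2* = 16.5

The MRS is (2/3)·x_2/x_1. Set MRS = p_1/p_2.
Rearranging, p_2·x_2 = (3/2)·p_1·x_1. Substituting into the budget gives p_1·x_1·(1 + (3/2)) = m.
Demand: x_1*(p_1,p_2,m) = 0.4·m/p_1 and x_2* = 0.6·m/p_2.
At p_1=5.2, p_2=10, m=50: x_2* = 0.6·50/10 = 3.
At m' = 325: x_2* = 19.5. Change: 19.5 − 3 = 16.5.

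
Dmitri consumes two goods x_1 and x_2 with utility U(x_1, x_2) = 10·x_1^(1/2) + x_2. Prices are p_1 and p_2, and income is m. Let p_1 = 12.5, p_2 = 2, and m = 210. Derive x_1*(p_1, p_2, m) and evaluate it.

Utility is quasi-linear in x_2; the FOC for x_1 is 5/√x_1 = p_1/p_2.
Thus x_1* = (5·p_2/p_1)² — independent of m — with the rest of income spent on x_2.
Plugging in: x_1* = (5·2/12.5)² = 0.64.

x_1* = 0.64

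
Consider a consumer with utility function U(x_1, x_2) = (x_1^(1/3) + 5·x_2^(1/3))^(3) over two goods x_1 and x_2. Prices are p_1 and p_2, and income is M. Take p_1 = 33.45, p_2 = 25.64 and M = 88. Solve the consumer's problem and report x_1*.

MRS = MU_x_1/MU_x_2 = (1/5)·(x_2/x_1)^(2/3). Set equal to p_1/p_2.
Hence x_2/x_1 = (5·p_1/p_2)^(1/(2/3)), i.e. raised to the 1.5 power.
Substitute x_2 = (x_2/x_1)·x_1 into the budget: x_1* = M/(p_1 + p_2·(x_2/x_1)).
Numerically x_2/x_1 = 16.659891, so x_1* = 88/(33.45 + 25.64·16.659891) = 0.1911.

x_1* = 0.1911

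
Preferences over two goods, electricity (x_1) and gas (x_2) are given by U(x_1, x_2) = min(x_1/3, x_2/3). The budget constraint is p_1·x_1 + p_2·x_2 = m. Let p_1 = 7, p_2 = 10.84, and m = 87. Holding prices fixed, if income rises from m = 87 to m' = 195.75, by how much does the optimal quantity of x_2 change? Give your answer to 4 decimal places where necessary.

Δx_2* = 6.0959

Leontief preferences: the optimum is at the kink where x_1/3 = x_2/3, i.e. x_2 = x_1.
Budget: p_1·x_1 + p_2·x_1 = m, so (3·p_1 + 3·p_2)·x_1 = 3·m.
Demand: x_1*(p_1,p_2,m) = 3·m/(3·p_1 + 3·p_2), x_2* = 3·m/(3·p_1 + 3·p_2).
Here 3·7 + 3·10.84 = 53.52, giving x_2* = 4.8767.
At m' = 195.75: x_2* = 10.9725. Change: 10.9725 − 4.8767 = 6.0959.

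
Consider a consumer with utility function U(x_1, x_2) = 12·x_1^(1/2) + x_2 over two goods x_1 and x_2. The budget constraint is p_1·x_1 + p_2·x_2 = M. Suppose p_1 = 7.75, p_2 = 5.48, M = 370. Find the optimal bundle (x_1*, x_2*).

Utility is quasi-linear in x_2; the FOC for x_1 is 6/√x_1 = p_1/p_2.
Solve: √x_1 = 6·p_2/p_1, so x_1*(p_1,p_2) = (6·p_2/p_1)², and x_2* = (M − p_1·x_1*)/p_2.
Plugging in: x_1* = (6·5.48/7.75)² = 17.9995, x_2* = 42.0628.

x_1* = 17.9995, x_2* = 42.0628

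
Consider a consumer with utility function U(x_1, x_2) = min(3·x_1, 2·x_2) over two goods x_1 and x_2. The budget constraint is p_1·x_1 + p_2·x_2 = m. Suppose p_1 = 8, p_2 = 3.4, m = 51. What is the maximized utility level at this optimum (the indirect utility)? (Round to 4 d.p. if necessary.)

Leontief preferences: the optimum is at the kink where x_1/2 = x_2/3, i.e. x_2 = (3/2)·x_1.
Budget: p_1·x_1 + p_2·(3/2)·x_1 = m, so (2·p_1 + 3·p_2)·x_1 = 2·m.
Demand: x_1*(p_1,p_2,m) = 2·m/(2·p_1 + 3·p_2), x_2* = 3·m/(2·p_1 + 3·p_2).
Here 2·8 + 3·3.4 = 26.2, giving x_1* = 3.8931 and x_2* = 5.8397.
Utility at the optimum: U(3.8931, 5.8397) = 11.6794.

V = 11.6794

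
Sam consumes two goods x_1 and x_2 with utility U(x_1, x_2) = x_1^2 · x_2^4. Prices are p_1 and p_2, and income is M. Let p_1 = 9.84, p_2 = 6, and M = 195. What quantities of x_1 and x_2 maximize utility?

Tangency: MRS = (1/2)·x_2/x_1 = p_1/p_2.
So 2·p_2·x_2 = 4·p_1·x_1; combined with the budget, a share 1/3 of income goes to x_1.
Demand: x_1*(p_1,p_2,M) = 1/3·M/p_1 and x_2* = 2/3·M/p_2.
At p_1=9.84, p_2=6, M=195: x_1* = 1/3·195/9.84 = 6.6057, x_2* = 21.6667.

x_1* = 6.6057, x_2* = 21.6667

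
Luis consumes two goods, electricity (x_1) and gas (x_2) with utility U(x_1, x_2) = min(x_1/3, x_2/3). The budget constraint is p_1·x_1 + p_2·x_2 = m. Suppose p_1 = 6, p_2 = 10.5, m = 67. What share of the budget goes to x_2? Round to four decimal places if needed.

With perfect complements, no substitution: consume in ratio x_1:x_2 = 3:3.
Budget: p_1·x_1 + p_2·x_1 = m, so (3·p_1 + 3·p_2)·x_1 = 3·m.
Demand: x_1*(p_1,p_2,m) = 3·m/(3·p_1 + 3·p_2), x_2* = 3·m/(3·p_1 + 3·p_2).
Here 3·6 + 3·10.5 = 49.5, giving x_1* = 4.0606 and x_2* = 4.0606.
Expenditure on x_2: 10.5·4.0606 = 42.6364; share = 0.6364.

share on x_2 = 0.6364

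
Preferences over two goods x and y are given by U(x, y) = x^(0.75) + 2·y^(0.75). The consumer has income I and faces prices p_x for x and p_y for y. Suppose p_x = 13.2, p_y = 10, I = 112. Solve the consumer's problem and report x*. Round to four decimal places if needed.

x* = 0.2245

Substitute y = (y/x)·x into the budget: x* = I/(p_x + p_y·(y/x)).
Numerically y/x = 48.575324, so x* = 112/(13.2 + 10·48.575324) = 0.2245.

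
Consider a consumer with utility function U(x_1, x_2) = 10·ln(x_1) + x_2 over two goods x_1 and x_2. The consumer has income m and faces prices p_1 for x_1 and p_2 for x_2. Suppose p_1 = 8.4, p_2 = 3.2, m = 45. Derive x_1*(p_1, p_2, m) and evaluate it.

Set MRS = p_1/p_2: (10/x_1)/1 = p_1/p_2.
So x_1*(p_1,p_2) = 10·p_2/p_1, independent of income; and x_2* = (m − 10·p_2)/p_2.
At the given prices: x_1* = 10·3.2/8.4 = 3.8095.

x_1* = 3.8095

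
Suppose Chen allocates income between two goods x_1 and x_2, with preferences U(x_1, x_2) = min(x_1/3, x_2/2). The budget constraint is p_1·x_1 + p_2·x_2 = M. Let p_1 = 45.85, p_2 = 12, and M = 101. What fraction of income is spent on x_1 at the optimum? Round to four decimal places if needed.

share on x_1 = 0.8514

With perfect complements, no substitution: consume in ratio x_1:x_2 = 3:2.
Budget: p_1·x_1 + p_2·(2/3)·x_1 = M, so (3·p_1 + 2·p_2)·x_1 = 3·M.
Demand: x_1*(p_1,p_2,M) = 3·M/(3·p_1 + 2·p_2), x_2* = 2·M/(3·p_1 + 2·p_2).
Here 3·45.85 + 2·12 = 161.55, giving x_1* = 1.8756 and x_2* = 1.2504.
Expenditure on x_1: 45.85·1.8756 = 85.9954; share = 0.8514.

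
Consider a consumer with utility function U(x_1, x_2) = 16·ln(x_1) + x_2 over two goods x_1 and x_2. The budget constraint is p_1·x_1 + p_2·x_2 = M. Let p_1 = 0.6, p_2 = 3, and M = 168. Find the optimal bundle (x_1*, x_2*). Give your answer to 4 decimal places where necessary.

At the given prices: x_1* = 16·3/0.6 = 80, and x_2* = 40.

x_1* = 80, x_2* = 40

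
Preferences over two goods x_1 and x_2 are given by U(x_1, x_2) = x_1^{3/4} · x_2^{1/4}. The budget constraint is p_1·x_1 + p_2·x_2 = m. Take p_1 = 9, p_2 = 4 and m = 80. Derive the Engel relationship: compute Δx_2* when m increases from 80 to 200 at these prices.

Δx_2* = 7.5

The MRS is 3·x_2/x_1. Set MRS = p_1/p_2.
Rearranging, p_2·x_2 = (1/3)·p_1·x_1. Substituting into the budget gives p_1·x_1·(1 + (1/3)) = m.
Demand: x_1*(p_1,p_2,m) = 0.75·m/p_1 and x_2* = 0.25·m/p_2.
At p_1=9, p_2=4, m=80: x_2* = 0.25·80/4 = 5.
At m' = 200: x_2* = 12.5. Change: 12.5 − 5 = 7.5.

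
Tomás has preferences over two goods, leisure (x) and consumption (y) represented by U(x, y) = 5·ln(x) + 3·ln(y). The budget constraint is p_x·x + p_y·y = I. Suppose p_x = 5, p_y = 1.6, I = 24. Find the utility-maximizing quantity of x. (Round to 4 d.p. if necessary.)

x* = 3

Demand: x*(p_x,p_y,I) = 0.625·I/p_x and y* = 0.375·I/p_y.
At p_x=5, p_y=1.6, I=24: x* = 0.625·24/5 = 3.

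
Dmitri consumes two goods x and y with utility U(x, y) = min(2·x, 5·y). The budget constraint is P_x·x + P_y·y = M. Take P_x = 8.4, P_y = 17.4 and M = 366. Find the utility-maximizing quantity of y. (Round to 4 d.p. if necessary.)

With perfect complements, no substitution: consume in ratio x:y = 5:2.
Budget: P_x·x + P_y·(2/5)·x = M, so (5·P_x + 2·P_y)·x = 5·M.
Demand: x*(P_x,P_y,M) = 5·M/(5·P_x + 2·P_y), y* = 2·M/(5·P_x + 2·P_y).
Here 5·8.4 + 2·17.4 = 76.8, giving y* = 9.5312.

y* = 9.5312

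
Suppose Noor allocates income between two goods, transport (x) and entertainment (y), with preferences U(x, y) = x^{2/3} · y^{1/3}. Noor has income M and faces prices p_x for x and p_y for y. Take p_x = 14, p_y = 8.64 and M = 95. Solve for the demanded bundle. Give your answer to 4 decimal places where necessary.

x* = 4.5238, y* = 3.6651

Tangency: MRS = 2·y/x = p_x/p_y.
So 2/3·p_y·y = 1/3·p_x·x; combined with the budget, a share 2/3 of income goes to x.
Demand: x*(p_x,p_y,M) = 2/3·M/p_x and y* = 1/3·M/p_y.
At p_x=14, p_y=8.64, M=95: x* = 2/3·95/14 = 4.5238, y* = 3.6651.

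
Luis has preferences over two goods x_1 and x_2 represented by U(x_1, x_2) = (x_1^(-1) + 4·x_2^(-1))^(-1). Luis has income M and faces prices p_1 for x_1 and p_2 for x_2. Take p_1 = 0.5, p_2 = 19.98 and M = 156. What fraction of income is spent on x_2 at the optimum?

share on x_2 = 0.9267

With the ratio pinned down, the budget gives x_1* = M/(p_1 + p_2·(x_2/x_1)) and x_2* = (x_2/x_1)·x_1*.
Numerically x_2/x_1 = 0.316386, so x_1* = 156/(0.5 + 19.98·0.316386) = 22.8692 and x_2* = 0.316386·22.8692 = 7.2355.
Expenditure on x_2: 19.98·7.2355 = 144.5654; share = 0.9267.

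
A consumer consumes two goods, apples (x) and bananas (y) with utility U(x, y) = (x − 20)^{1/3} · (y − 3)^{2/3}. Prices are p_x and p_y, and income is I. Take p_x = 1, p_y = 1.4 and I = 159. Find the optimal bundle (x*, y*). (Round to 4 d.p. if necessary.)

x* = 64.9333, y* = 67.1905

Discretionary income = 159 − 20·1 − 3·1.4 = 134.8; x* = 20 + 1/3·134.8/1 = 64.9333; y* = 3 + 2/3·134.8/1.4 = 67.1905.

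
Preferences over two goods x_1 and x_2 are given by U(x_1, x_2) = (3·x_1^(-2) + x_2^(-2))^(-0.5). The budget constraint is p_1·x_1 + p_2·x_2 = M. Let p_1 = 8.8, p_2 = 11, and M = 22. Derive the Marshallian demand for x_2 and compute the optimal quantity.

MU_x_1 ∝ 3·x_1^(-3), MU_x_2 ∝ x_2^(-3), so MRS = 3·(x_2/x_1)^(3) = p_1/p_2.
Solve for the ratio: x_2/x_1 = [(1/3)·p_1/p_2]^(1/3).
With the ratio pinned down, the budget gives x_1* = M/(p_1 + p_2·(x_2/x_1)) and x_2* = (x_2/x_1)·x_1*.
Numerically x_2/x_1 = 0.64366, so x_1* = 22/(8.8 + 11·0.64366) = 1.3854 and x_2* = 0.64366·1.3854 = 0.8917.

x_2* = 0.8917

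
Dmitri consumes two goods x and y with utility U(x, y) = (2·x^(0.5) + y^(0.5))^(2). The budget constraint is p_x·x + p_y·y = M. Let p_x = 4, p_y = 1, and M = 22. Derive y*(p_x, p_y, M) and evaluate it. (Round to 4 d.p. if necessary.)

y* = 11

Substitute y = (y/x)·x into the budget: x* = M/(p_x + p_y·(y/x)).
Numerically y/x = 4, so x* = 22/(4 + 1·4) = 2.75 and y* = 4·2.75 = 11.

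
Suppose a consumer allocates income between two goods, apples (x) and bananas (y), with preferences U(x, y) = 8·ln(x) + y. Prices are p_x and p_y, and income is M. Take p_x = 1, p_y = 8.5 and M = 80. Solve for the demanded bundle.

x* = 68, y* = 1.4118

Set MRS = p_x/p_y: (8/x)/1 = p_x/p_y.
So x*(p_x,p_y) = 8·p_y/p_x, independent of income; and y* = (M − 8·p_y)/p_y.
At the given prices: x* = 8·8.5/1 = 68, and y* = 1.4118.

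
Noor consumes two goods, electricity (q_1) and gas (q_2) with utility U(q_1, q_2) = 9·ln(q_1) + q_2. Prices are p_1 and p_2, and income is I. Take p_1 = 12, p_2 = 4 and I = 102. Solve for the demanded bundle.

q_1* = 3, q_2* = 16.5

MU_q_1 = 9/q_1, MU_q_2 = 1. Tangency: 9/q_1 = p_1/p_2.
So q_1*(p_1,p_2) = 9·p_2/p_1, independent of income; and q_2* = (I − 9·p_2)/p_2.
At the given prices: q_1* = 9·4/12 = 3, and q_2* = 16.5.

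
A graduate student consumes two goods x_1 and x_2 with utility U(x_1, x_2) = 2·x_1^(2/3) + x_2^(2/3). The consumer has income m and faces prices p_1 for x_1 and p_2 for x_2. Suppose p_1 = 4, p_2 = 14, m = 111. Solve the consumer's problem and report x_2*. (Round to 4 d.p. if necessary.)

x_2* = 0.0801

MU_x_1 ∝ 2·x_1^(-1/3), MU_x_2 ∝ x_2^(-1/3), so MRS = 2·(x_2/x_1)^(1/3) = p_1/p_2.
Solve for the ratio: x_2/x_1 = [(1/2)·p_1/p_2]^(3).
With the ratio pinned down, the budget gives x_1* = m/(p_1 + p_2·(x_2/x_1)) and x_2* = (x_2/x_1)·x_1*.
Numerically x_2/x_1 = 0.002915, so x_1* = 111/(4 + 14·0.002915) = 27.4697 and x_2* = 0.002915·27.4697 = 0.0801.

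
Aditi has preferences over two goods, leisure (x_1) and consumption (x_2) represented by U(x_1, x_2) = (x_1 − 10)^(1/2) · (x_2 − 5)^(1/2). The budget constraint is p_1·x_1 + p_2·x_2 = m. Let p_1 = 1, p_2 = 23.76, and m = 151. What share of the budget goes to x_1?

Substituting into the budget: x_1* = 10 + 0.5·(m − 10·p_1 − 5·p_2)/p_1, and x_2* = 5 + 0.5·(…)/p_2.
Discretionary income = 151 − 10·1 − 5·23.76 = 22.2; x_1* = 10 + 0.5·22.2/1 = 21.1; x_2* = 5 + 0.5·22.2/23.76 = 5.4672.
Expenditure on x_1: 1·21.1 = 21.1; share = 0.1397.

share on x_1 = 0.1397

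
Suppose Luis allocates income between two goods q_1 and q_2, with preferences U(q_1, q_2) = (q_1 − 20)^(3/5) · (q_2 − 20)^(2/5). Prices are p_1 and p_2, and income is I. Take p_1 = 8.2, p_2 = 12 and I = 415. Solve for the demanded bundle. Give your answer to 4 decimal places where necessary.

q_1* = 20.8049, q_2* = 20.3667

MRS = (3/2)·(q_2−20)/(q_1−20). Tangency with p_1/p_2 gives q_2−20 = (2/3)·(p_1/p_2)·(q_1−20).
After buying the subsistence bundle (20, 20), a share 0.6 of the remaining income goes to q_1: q_1* = 20 + 0.6·(I − 20p_1 − 20p_2)/p_1.
Discretionary income = 415 − 20·8.2 − 20·12 = 11; q_1* = 20 + 0.6·11/8.2 = 20.8049; q_2* = 20 + 0.4·11/12 = 20.3667.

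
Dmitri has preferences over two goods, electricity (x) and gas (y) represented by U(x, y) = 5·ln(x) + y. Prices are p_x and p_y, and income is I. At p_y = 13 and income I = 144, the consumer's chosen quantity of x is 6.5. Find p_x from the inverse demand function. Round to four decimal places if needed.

Set MRS = p_x/p_y: (5/x)/1 = p_x/p_y.
So x*(p_x,p_y) = 5·p_y/p_x, independent of income; and y* = (I − 5·p_y)/p_y.
Set x* = 6.5 in the demand function and solve for p_x: p_x = 10.

p_x = 10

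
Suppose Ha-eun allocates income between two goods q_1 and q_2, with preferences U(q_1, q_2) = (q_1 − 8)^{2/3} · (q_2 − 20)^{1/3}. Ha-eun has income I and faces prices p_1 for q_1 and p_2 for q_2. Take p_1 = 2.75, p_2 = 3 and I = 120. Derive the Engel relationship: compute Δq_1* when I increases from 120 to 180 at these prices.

Discretionary income = 120 − 8·2.75 − 20·3 = 38; q_1* = 8 + 2/3·38/2.75 = 17.2121.
At I' = 180: q_1* = 31.7576. Change: 31.7576 − 17.2121 = 14.5455.

Δq_1* = 14.5455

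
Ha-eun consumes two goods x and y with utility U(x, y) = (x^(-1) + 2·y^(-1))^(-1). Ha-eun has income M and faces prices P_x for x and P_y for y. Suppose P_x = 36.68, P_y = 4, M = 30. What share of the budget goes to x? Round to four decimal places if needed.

share on x = 0.6817

MRS = MU_x/MU_y = (1/2)·(y/x)^(2). Set equal to P_x/P_y.
Solve for the ratio: y/x = [2·P_x/P_y]^(0.5).
With the ratio pinned down, the budget gives x* = M/(P_x + P_y·(y/x)) and y* = (y/x)·x*.
Numerically y/x = 4.282523, so x* = 30/(36.68 + 4·4.282523) = 0.5575 and y* = 4.282523·0.5575 = 2.3876.
Expenditure on x: 36.68·0.5575 = 20.4497; share = 0.6817.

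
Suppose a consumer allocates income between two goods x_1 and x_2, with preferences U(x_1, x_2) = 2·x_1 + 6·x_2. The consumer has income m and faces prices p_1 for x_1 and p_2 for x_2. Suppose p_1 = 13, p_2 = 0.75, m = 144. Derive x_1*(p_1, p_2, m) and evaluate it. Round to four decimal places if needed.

Linear utility — the consumer picks whichever good has higher MU/price: 2/13 = 0.1538 vs 6/0.75 = 8.
x_2 gives more utility per dollar, so spend all income on x_2: x_2* = m/p_2, x_1* = 0.
Numerically: x_1* = 0, x_2* = 192.

x_1* = 0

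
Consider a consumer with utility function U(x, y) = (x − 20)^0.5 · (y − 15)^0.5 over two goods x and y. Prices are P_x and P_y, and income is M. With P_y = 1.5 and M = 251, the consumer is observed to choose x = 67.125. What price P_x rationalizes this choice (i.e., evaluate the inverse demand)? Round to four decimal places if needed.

P_x = 2

This is Cobb-Douglas in (x−20, y−15): tangency gives 0.5·P_y·(y−15) = 0.5·P_x·(x−20).
After buying the subsistence bundle (20, 15), a share 0.5 of the remaining income goes to x: x* = 20 + 0.5·(M − 20P_x − 15P_y)/P_x.
Set x* = 67.125 in the demand function and solve for P_x: P_x = 2.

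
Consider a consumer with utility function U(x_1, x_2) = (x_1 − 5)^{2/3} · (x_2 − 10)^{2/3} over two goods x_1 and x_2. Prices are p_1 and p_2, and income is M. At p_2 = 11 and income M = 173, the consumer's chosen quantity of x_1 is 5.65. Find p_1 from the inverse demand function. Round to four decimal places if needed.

p_1 = 10

Let x_1' = x_1−5, x_2' = x_2−10. MRS = x_2'/x_1' = p_1/p_2.
Substituting into the budget: x_1* = 5 + 0.5·(M − 5·p_1 − 10·p_2)/p_1, and x_2* = 10 + 0.5·(…)/p_2.
Set x_1* = 5.65 in the demand function and solve for p_1: p_1 = 10.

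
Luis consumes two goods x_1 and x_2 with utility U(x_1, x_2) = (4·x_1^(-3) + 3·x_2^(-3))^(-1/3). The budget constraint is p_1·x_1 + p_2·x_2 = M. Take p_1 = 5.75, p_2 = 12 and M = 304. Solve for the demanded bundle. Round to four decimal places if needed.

Substitute x_2 = (x_2/x_1)·x_1 into the budget: x_1* = M/(p_1 + p_2·(x_2/x_1)).
Numerically x_2/x_1 = 0.77426, so x_1* = 304/(5.75 + 12·0.77426) = 20.2113 and x_2* = 0.77426·20.2113 = 15.6488.

x_1* = 20.2113, x_2* = 15.6488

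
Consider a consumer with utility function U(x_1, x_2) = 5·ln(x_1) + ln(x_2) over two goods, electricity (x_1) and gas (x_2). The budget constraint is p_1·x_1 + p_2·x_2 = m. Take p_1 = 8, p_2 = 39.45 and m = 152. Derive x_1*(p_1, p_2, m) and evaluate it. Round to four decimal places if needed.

MU_x_1/MU_x_2 = (5·x_2)/(x_1); tangency sets this equal to p_1/p_2.
Rearranging, p_2·x_2 = (1/5)·p_1·x_1. Substituting into the budget gives p_1·x_1·(1 + (1/5)) = m.
Demand: x_1*(p_1,p_2,m) = 5/6·m/p_1 and x_2* = 1/6·m/p_2.
At p_1=8, p_2=39.45, m=152: x_1* = 5/6·152/8 = 15.8333.

x_1* = 15.8333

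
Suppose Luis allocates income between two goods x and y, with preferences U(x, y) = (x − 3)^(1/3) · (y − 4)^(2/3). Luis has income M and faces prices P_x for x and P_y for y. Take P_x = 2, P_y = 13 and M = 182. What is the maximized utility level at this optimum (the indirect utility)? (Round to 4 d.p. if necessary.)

V = 9.4192

Let x' = x−3, y' = y−4. MRS = (1/2)·y'/x' = P_x/P_y.
Substituting into the budget: x* = 3 + 1/3·(M − 3·P_x − 4·P_y)/P_x, and y* = 4 + 2/3·(…)/P_y.
Discretionary income = 182 − 3·2 − 4·13 = 124; x* = 3 + 1/3·124/2 = 23.6667; y* = 4 + 2/3·124/13 = 10.359.
Utility at the optimum: U(23.6667, 10.359) = 9.4192.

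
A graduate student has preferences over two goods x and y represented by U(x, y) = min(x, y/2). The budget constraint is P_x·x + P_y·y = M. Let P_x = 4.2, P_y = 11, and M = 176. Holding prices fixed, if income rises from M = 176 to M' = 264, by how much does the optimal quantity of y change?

Δy* = 6.7176

With perfect complements, no substitution: consume in ratio x:y = 1:2.
Budget: P_x·x + P_y·2·x = M, so (P_x + 2·P_y)·x = M.
Demand: x*(P_x,P_y,M) = M/(P_x + 2·P_y), y* = 2·M/(P_x + 2·P_y).
Here 4.2 + 2·11 = 26.2, giving y* = 13.4351.
At M' = 264: y* = 20.1527. Change: 20.1527 − 13.4351 = 6.7176.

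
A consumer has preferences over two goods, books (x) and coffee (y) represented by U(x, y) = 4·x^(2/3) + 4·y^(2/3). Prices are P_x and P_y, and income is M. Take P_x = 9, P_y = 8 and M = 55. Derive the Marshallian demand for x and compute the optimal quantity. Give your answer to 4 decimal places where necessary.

x* = 2.6973

From the CES first-order condition, (y/x)^(1/3) = P_x/P_y.
Hence y/x = (P_x/P_y)^(1/(1/3)), i.e. raised to the 3 power.
With the ratio pinned down, the budget gives x* = M/(P_x + P_y·(y/x)) and y* = (y/x)·x*.
Numerically y/x = 1.423828, so x* = 55/(9 + 8·1.423828) = 2.6973.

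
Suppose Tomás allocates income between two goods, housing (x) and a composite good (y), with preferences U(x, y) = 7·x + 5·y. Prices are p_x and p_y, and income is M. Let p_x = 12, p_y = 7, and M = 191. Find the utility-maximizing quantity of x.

x* = 0

Linear utility — the consumer picks whichever good has higher MU/price: 7/12 = 0.5833 vs 5/7 = 0.7143.
y gives more utility per dollar, so spend all income on y: y* = M/p_y, x* = 0.
Numerically: x* = 0, y* = 27.2857.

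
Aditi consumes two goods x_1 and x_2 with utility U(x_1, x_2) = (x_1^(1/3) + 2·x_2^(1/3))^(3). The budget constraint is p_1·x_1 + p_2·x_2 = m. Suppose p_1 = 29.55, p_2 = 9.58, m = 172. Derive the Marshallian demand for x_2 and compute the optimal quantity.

x_2* = 14.9454

MRS = MU_x_1/MU_x_2 = (1/2)·(x_2/x_1)^(2/3). Set equal to p_1/p_2.
Solve for the ratio: x_2/x_1 = [2·p_1/p_2]^(1.5).
With the ratio pinned down, the budget gives x_1* = m/(p_1 + p_2·(x_2/x_1)) and x_2* = (x_2/x_1)·x_1*.
Numerically x_2/x_1 = 15.322617, so x_1* = 172/(29.55 + 9.58·15.322617) = 0.9754 and x_2* = 15.322617·0.9754 = 14.9454.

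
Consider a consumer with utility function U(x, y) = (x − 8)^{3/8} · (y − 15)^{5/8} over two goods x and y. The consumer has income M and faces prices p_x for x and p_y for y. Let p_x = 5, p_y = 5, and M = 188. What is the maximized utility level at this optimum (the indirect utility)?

V = 7.5342

Substituting into the budget: x* = 8 + 0.375·(M − 8·p_x − 15·p_y)/p_x, and y* = 15 + 0.625·(…)/p_y.
Discretionary income = 188 − 8·5 − 15·5 = 73; x* = 8 + 0.375·73/5 = 13.475; y* = 15 + 0.625·73/5 = 24.125.
Utility at the optimum: U(13.475, 24.125) = 7.5342.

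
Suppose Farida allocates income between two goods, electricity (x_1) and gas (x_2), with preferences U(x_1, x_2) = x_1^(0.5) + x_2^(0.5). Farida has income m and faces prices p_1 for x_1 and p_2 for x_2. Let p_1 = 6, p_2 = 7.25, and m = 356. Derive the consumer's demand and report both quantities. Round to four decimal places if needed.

MU_x_1 ∝ x_1^(-0.5), MU_x_2 ∝ x_2^(-0.5), so MRS = (x_2/x_1)^(0.5) = p_1/p_2.
Hence x_2/x_1 = (p_1/p_2)^(1/(0.5)), i.e. raised to the 2 power.
With the ratio pinned down, the budget gives x_1* = m/(p_1 + p_2·(x_2/x_1)) and x_2* = (x_2/x_1)·x_1*.
Numerically x_2/x_1 = 0.684899, so x_1* = 356/(6 + 7.25·0.684899) = 32.4654 and x_2* = 0.684899·32.4654 = 22.2355.

x_1* = 32.4654, x_2* = 22.2355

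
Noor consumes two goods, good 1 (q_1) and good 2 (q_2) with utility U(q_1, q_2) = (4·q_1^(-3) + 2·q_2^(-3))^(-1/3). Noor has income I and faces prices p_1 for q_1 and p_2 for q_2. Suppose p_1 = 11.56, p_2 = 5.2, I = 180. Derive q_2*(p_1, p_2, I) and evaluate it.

Substitute q_2 = (q_2/q_1)·q_1 into the budget: q_1* = I/(p_1 + p_2·(q_2/q_1)).
Numerically q_2/q_1 = 1.026789, so q_1* = 180/(11.56 + 5.2·1.026789) = 10.6513 and q_2* = 1.026789·10.6513 = 10.9367.

q_2* = 10.9367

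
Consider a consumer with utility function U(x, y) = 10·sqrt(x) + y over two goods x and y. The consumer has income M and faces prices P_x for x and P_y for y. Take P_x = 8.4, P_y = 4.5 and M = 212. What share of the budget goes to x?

share on x = 0.2843

Utility is quasi-linear in y; the FOC for x is 5/√x = P_x/P_y.
Thus x* = (5·P_y/P_x)² — independent of M — with the rest of income spent on y.
Plugging in: x* = (5·4.5/8.4)² = 7.1747, y* = 33.7183.
Expenditure on x: 8.4·7.1747 = 60.2679; share = 0.2843.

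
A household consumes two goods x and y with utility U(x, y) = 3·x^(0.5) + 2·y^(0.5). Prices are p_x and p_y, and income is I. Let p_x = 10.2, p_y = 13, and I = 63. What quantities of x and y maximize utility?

x* = 4.5795, y* = 1.253

MRS = MU_x/MU_y = (3/2)·(y/x)^(0.5). Set equal to p_x/p_y.
Solve for the ratio: y/x = [(2/3)·p_x/p_y]^(2).
With the ratio pinned down, the budget gives x* = I/(p_x + p_y·(y/x)) and y* = (y/x)·x*.
Numerically y/x = 0.273609, so x* = 63/(10.2 + 13·0.273609) = 4.5795 and y* = 0.273609·4.5795 = 1.253.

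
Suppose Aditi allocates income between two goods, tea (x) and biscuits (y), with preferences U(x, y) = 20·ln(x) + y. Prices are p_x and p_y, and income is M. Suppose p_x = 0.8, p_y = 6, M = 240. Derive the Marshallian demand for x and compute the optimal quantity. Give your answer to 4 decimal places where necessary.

MU_x = 20/x, MU_y = 1. Tangency: 20/x = p_x/p_y.
So x*(p_x,p_y) = 20·p_y/p_x, independent of income; and y* = (M − 20·p_y)/p_y.
At the given prices: x* = 20·6/0.8 = 150.

x* = 150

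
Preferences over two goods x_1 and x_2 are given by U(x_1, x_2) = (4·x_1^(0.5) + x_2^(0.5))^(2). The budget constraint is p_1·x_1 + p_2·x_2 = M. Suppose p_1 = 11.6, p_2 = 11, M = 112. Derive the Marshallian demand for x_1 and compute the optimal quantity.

x_1* = 9.0582

From the CES first-order condition, 4·(x_2/x_1)^(0.5) = p_1/p_2.
Solve for the ratio: x_2/x_1 = [(1/4)·p_1/p_2]^(2).
With the ratio pinned down, the budget gives x_1* = M/(p_1 + p_2·(x_2/x_1)) and x_2* = (x_2/x_1)·x_1*.
Numerically x_2/x_1 = 0.069504, so x_1* = 112/(11.6 + 11·0.069504) = 9.0582.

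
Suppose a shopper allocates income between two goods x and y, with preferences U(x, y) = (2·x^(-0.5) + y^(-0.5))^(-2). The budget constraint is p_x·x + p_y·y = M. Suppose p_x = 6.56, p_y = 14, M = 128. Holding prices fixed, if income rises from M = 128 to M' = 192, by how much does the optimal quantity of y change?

Δy* = 2.0473

From the CES first-order condition, 2·(y/x)^(1.5) = p_x/p_y.
Solve for the ratio: y/x = [(1/2)·p_x/p_y]^(2/3).
With the ratio pinned down, the budget gives x* = M/(p_x + p_y·(y/x)) and y* = (y/x)·x*.
Numerically y/x = 0.380041, so x* = 128/(6.56 + 14·0.380041) = 10.7739 and y* = 0.380041·10.7739 = 4.0945.
At M' = 192: y* = 6.1418. Change: 6.1418 − 4.0945 = 2.0473.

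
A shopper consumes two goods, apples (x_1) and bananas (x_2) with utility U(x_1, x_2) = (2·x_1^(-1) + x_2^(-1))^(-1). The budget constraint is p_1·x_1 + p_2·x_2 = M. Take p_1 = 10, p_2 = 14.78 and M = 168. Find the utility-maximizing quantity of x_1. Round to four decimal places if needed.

MU_x_1 ∝ 2·x_1^(-2), MU_x_2 ∝ x_2^(-2), so MRS = 2·(x_2/x_1)^(2) = p_1/p_2.
Hence x_2/x_1 = ((1/2)·p_1/p_2)^(1/(2)), i.e. raised to the 0.5 power.
Substitute x_2 = (x_2/x_1)·x_1 into the budget: x_1* = M/(p_1 + p_2·(x_2/x_1)).
Numerically x_2/x_1 = 0.581631, so x_1* = 168/(10 + 14.78·0.581631) = 9.034.

x_1* = 9.034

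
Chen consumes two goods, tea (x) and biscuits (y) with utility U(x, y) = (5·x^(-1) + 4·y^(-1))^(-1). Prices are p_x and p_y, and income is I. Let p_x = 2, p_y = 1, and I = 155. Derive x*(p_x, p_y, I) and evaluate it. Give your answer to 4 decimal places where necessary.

MRS = MU_x/MU_y = (5/4)·(y/x)^(2). Set equal to p_x/p_y.
Hence y/x = ((4/5)·p_x/p_y)^(1/(2)), i.e. raised to the 0.5 power.
With the ratio pinned down, the budget gives x* = I/(p_x + p_y·(y/x)) and y* = (y/x)·x*.
Numerically y/x = 1.264911, so x* = 155/(2 + 1·1.264911) = 47.4745.

x* = 47.4745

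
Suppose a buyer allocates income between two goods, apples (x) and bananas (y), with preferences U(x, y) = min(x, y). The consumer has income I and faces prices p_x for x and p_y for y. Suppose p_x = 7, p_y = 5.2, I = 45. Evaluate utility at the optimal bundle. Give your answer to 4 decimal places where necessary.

V = 3.6885

Here 7 + 5.2 = 12.2, giving x* = 3.6885 and y* = 3.6885.
Utility at the optimum: U(3.6885, 3.6885) = 3.6885.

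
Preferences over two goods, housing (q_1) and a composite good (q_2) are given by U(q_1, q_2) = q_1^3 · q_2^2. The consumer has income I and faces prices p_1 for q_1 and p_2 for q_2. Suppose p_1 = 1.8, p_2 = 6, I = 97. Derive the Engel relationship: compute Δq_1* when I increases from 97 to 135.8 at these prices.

Δq_1* = 12.9333

At p_1=1.8, p_2=6, I=97: q_1* = 0.6·97/1.8 = 32.3333.
At I' = 135.8: q_1* = 45.2667. Change: 45.2667 − 32.3333 = 12.9333.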